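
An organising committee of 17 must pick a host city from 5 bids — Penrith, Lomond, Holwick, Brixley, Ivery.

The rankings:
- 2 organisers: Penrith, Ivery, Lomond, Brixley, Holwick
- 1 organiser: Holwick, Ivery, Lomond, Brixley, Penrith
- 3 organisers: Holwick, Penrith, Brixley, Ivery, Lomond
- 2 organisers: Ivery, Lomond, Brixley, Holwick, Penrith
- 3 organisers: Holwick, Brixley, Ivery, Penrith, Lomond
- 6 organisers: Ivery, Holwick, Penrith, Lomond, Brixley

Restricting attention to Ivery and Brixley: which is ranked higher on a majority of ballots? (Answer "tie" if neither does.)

Ballots ranking Ivery above Brixley: 2 + 1 + 2 + 6 = 11.
Ballots ranking Brixley above Ivery: 17 − 11 = 6.
Ivery wins the head-to-head 11–6.

Ivery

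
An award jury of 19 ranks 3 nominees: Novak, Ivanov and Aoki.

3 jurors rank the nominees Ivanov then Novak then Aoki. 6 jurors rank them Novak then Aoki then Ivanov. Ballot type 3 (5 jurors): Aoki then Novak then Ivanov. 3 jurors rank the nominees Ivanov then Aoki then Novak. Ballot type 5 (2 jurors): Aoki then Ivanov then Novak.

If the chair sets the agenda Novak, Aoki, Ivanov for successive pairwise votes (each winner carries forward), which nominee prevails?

Round 1: Novak vs Aoki — 9–10, Aoki advances.
Round 2: Aoki vs Ivanov — 13–6, Aoki advances.
Aoki survives the agenda.

Aoki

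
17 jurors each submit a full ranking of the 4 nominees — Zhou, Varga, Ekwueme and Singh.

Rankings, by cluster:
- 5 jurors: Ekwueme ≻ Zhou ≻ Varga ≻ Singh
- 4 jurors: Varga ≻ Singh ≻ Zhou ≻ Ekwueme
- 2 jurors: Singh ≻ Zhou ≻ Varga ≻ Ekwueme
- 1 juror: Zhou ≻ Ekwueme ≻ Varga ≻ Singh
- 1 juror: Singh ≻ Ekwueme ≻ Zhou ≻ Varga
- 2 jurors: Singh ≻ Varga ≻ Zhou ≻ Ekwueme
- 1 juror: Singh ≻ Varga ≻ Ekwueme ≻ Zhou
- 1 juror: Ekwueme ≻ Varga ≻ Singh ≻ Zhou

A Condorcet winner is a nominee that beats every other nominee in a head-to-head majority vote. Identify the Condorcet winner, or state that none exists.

none

Pairwise majorities:
Zhou vs Varga: 9 to 8, Zhou.
Zhou–Ekwueme: Zhou 9–8.
Zhou–Singh: Singh 11–6.
Varga vs Ekwueme: 9 to 8, Varga.
Varga vs Singh: Varga preferred on 5+4+1+1 = 11 ballots; Varga wins 11–6.
Ekwueme–Singh: Singh 10–7.
No nominee is unbeaten: Zhou loses to Singh; Varga loses to Zhou; Ekwueme loses to Zhou; Singh loses to Varga. In particular Zhou → Varga → Singh → Zhou is a majority cycle — no Condorcet winner exists.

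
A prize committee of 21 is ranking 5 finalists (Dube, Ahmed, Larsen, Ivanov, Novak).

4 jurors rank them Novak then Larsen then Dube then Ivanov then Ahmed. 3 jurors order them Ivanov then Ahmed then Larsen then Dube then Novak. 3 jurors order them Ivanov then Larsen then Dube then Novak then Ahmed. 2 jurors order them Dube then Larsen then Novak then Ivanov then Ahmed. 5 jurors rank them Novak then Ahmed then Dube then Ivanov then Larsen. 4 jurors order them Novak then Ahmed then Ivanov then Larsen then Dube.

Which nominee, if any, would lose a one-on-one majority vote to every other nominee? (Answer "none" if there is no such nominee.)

none

Pairwise majorities:
Dube vs Ahmed: Ahmed wins 12–9.
Dube vs Larsen: Larsen wins 14–7.
Dube vs Ivanov: Dube is ranked higher on 4+2+5 = 11 ballots, Ivanov on 10. Dube wins 11–10.
Dube vs Novak: Dube is ranked higher on 3+3+2 = 8 ballots, Novak on 13. Novak wins 13–8.
Ahmed–Larsen: Ahmed 12–9.
Ahmed–Ivanov: Ivanov 12–9.
Ahmed vs Novak: Ahmed is ranked higher on 3 ballots, Novak on 18. Novak wins 18–3.
Larsen vs Ivanov: Larsen preferred on 4+2 = 6 ballots; Ivanov wins 15–6.
Larsen vs Novak: 8 to 13, Novak.
Ivanov vs Novak: Ivanov preferred on 3+3 = 6 ballots; Novak wins 15–6.
Every nominee wins at least one matchup (Dube beats Ivanov; Ahmed beats Dube; Larsen beats Dube; Ivanov beats Ahmed; Novak beats Dube), so there is no Condorcet loser.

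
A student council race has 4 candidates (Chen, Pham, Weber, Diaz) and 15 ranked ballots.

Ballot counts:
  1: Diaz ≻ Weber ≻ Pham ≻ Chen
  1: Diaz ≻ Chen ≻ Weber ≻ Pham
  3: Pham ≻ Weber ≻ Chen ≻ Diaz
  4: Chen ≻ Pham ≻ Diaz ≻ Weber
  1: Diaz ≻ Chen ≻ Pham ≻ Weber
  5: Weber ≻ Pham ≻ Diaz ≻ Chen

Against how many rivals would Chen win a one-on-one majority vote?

0

Chen against each rival (15 voters):
Chen vs Pham: Pham, 9–6.
Chen vs Weber: 6 to 9, Weber.
Chen vs Diaz: 7 to 8, Diaz.
Chen beats no one; loses to Pham, Weber, Diaz — 0 pairwise wins.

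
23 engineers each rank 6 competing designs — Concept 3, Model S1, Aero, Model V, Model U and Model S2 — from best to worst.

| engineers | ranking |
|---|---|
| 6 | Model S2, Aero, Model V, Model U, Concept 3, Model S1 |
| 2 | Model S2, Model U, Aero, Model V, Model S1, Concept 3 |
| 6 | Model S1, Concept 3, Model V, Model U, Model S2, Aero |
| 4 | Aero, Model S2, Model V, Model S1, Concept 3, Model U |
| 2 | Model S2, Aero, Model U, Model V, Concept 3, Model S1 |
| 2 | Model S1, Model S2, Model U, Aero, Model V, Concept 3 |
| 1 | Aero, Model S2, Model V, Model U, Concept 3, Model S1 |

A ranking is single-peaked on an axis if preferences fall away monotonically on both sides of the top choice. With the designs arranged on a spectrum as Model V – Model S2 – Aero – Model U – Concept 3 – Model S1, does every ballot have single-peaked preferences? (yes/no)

Axis positions: Model V=1, Model S2=2, Aero=3, Model U=4, Concept 3=5, Model S1=6.
Ballot type 1 (peak Model S2 at position 2): ranking walks positions 2-3-1-4-5-6, expanding outward from the peak — single-peaked.
Ballot type 2: ranking walks positions 2-4-3-1-6-5; Model U is ranked above Aero even though Aero lies between Model U and the peak Model S2 on the axis — preferences dip and rise again. Not single-peaked.
Ballot type 3: ranking walks positions 6-5-1-4-2-3; Model V is ranked above Model U even though Model U lies between Model V and the peak Model S1 on the axis — preferences dip and rise again. Not single-peaked.
Ballot type 4: ranking walks positions 3-2-1-6-5-4; Model S1 is ranked above Model U even though Model U lies between Model S1 and the peak Aero on the axis — preferences dip and rise again. Not single-peaked.
Ballot type 5 (peak Model S2 at position 2): ranking walks positions 2-3-4-1-5-6, expanding outward from the peak — single-peaked.
Ballot type 6: ranking walks positions 6-2-4-3-1-5; Model S2 is ranked above Concept 3 even though Concept 3 lies between Model S2 and the peak Model S1 on the axis — preferences dip and rise again. Not single-peaked.
Ballot type 7 (peak Aero at position 3): ranking walks positions 3-2-1-4-5-6, expanding outward from the peak — single-peaked.
Ballot type 2 violates single-peakedness, so the profile is not single-peaked on this axis.

no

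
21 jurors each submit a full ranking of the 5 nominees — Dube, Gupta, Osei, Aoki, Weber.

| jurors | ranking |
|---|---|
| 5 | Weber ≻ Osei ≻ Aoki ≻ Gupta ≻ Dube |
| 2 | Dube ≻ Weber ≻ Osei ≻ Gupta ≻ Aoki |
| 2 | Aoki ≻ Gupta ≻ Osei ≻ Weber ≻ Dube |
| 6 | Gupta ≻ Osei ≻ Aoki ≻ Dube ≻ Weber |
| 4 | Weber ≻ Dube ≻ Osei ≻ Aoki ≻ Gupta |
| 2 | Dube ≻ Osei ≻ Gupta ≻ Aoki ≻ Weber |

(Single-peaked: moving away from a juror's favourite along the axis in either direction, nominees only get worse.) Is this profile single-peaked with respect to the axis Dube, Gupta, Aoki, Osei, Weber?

Axis positions: Dube=1, Gupta=2, Aoki=3, Osei=4, Weber=5.
Group 1 (peak Weber at position 5): ranking walks positions 5-4-3-2-1, expanding outward from the peak — single-peaked.
Group 2: ranking walks positions 1-5-4-2-3; Weber is ranked above Gupta even though Gupta lies between Weber and the peak Dube on the axis — preferences dip and rise again. Not single-peaked.
Group 3 (peak Aoki at position 3): ranking walks positions 3-2-4-5-1, expanding outward from the peak — single-peaked.
Group 4: ranking walks positions 2-4-3-1-5; Osei is ranked above Aoki even though Aoki lies between Osei and the peak Gupta on the axis — preferences dip and rise again. Not single-peaked.
Group 5: ranking walks positions 5-1-4-3-2; Dube is ranked above Osei even though Osei lies between Dube and the peak Weber on the axis — preferences dip and rise again. Not single-peaked.
Group 6: ranking walks positions 1-4-2-3-5; Osei is ranked above Gupta even though Gupta lies between Osei and the peak Dube on the axis — preferences dip and rise again. Not single-peaked.
Group 2 violates single-peakedness, so the profile is not single-peaked on this axis.

no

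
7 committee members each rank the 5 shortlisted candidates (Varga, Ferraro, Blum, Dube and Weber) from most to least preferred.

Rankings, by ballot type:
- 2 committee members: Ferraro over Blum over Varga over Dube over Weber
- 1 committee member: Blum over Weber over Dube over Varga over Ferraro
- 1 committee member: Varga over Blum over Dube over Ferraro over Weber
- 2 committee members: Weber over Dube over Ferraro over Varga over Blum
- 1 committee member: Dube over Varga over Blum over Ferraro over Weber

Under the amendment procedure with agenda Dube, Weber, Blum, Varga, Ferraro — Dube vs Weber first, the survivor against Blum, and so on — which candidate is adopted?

Round 1: Dube vs Weber — 4–3, Dube advances.
Round 2: Dube vs Blum — 3–4, Blum advances.
Round 3: Blum vs Varga — 3–4, Varga advances.
Round 4: Varga vs Ferraro — 3–4, Ferraro advances.
The agenda winner is Ferraro.

Ferraro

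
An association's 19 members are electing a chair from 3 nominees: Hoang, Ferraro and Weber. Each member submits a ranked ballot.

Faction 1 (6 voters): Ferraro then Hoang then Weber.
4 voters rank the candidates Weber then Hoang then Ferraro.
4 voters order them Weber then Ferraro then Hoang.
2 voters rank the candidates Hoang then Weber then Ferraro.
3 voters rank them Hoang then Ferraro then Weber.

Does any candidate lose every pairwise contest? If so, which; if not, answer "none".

Pairwise majorities:
Hoang vs Ferraro: Ferraro, 10–9.
Hoang vs Weber: Hoang wins 11–8.
Ferraro vs Weber: Weber wins 10–9.
No candidate is winless: Hoang beats Weber; Ferraro beats Hoang; Weber beats Ferraro. There is no Condorcet loser.

none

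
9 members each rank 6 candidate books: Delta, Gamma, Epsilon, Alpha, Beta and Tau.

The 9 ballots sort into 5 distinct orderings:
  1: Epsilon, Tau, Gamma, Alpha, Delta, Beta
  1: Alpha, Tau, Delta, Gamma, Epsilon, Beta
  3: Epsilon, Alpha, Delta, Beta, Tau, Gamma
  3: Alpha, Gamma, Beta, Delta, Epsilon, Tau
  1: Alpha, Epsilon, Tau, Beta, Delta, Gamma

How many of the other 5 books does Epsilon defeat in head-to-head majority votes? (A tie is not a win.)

Epsilon against each rival (9 members):
Epsilon–Delta: Epsilon 5–4.
Epsilon–Gamma: Epsilon 5–4.
Epsilon vs Alpha: Alpha, 5–4.
Epsilon vs Beta: Epsilon preferred on 1+1+3+1 = 6 ballots; Epsilon wins 6–3.
Epsilon–Tau: Epsilon 8–1.
Epsilon beats Delta, Gamma, Beta, Tau; loses to Alpha — 4 pairwise wins.

4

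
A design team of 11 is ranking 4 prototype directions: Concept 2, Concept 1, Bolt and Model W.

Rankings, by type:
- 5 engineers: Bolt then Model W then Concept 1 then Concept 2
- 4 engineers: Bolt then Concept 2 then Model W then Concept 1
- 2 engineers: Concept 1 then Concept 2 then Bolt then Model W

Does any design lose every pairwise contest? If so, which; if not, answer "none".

Head-to-head results (11 engineers):
Concept 2 vs Concept 1: Concept 1 wins 7–4.
Concept 2 vs Bolt: 2 to 9, Bolt.
Concept 2 vs Model W: Concept 2 is ranked higher on 4+2 = 6 ballots, Model W on 5. Concept 2 wins 6–5.
Concept 1 vs Bolt: Bolt wins 9–2.
Concept 1–Model W: Model W 9–2.
Bolt vs Model W: Bolt wins 11–0.
Every design wins at least one matchup (Concept 2 beats Model W; Concept 1 beats Concept 2; Bolt beats Concept 2; Model W beats Concept 1), so there is no Condorcet loser.

none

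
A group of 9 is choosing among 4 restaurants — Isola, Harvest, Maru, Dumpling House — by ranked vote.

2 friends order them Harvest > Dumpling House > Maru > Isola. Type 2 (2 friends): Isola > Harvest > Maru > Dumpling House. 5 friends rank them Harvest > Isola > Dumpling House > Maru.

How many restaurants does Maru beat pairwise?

Maru against each rival (9 friends):
Maru vs Isola: 2 for Maru, 7 for Isola — Isola by 7–2.
Maru vs Harvest: Harvest wins 9–0.
Maru vs Dumpling House: 2 to 7, Dumpling House.
Maru beats no one; loses to Isola, Harvest, Dumpling House — 0 pairwise wins.

0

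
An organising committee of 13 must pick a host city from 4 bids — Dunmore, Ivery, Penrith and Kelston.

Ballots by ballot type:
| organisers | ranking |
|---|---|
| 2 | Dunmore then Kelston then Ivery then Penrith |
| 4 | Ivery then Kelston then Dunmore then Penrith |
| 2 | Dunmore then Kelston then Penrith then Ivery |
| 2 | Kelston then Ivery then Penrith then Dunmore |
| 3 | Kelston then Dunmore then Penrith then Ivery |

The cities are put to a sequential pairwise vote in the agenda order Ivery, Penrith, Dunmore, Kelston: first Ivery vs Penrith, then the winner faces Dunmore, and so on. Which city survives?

Kelston

Round 1: Ivery vs Penrith — 8–5, Ivery advances.
Round 2: Ivery vs Dunmore — 6–7, Dunmore advances.
Round 3: Dunmore vs Kelston — 4–9, Kelston advances.
The agenda winner is Kelston.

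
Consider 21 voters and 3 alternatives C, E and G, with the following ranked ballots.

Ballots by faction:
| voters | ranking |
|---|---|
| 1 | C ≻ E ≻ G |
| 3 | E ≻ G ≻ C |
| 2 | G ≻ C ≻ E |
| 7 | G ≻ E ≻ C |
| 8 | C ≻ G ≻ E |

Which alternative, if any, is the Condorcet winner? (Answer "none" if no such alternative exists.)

Check each pair by majority over 21 ballots:
C–E: C 11–10.
C vs G: G wins 12–9.
E vs G: G wins 17–4.
G wins every pairwise contest, so G is the Condorcet winner.

G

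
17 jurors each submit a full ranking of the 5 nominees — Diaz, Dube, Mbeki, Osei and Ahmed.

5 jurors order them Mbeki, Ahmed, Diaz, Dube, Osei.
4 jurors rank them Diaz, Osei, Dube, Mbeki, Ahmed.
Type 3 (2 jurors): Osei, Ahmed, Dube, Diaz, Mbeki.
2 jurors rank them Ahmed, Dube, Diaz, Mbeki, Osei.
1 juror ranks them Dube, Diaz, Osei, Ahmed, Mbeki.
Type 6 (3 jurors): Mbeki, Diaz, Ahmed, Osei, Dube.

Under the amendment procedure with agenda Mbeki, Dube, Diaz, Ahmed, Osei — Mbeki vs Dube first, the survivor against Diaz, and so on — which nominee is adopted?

Ahmed

Round 1: Mbeki vs Dube — 8–9, Dube advances.
Round 2: Dube vs Diaz — 5–12, Diaz advances.
Round 3: Diaz vs Ahmed — 8–9, Ahmed advances.
Round 4: Ahmed vs Osei — 10–7, Ahmed advances.
The agenda winner is Ahmed.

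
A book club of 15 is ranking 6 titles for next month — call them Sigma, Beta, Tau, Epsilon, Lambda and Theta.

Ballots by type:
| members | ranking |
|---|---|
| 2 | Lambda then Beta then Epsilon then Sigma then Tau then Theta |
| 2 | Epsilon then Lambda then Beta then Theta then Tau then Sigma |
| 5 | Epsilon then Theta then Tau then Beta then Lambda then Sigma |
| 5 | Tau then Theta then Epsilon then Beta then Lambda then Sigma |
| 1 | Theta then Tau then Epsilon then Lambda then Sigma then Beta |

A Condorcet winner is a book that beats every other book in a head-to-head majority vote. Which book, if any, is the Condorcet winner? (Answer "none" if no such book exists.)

Epsilon

Head-to-head results (15 members):
Sigma vs Beta: 1 to 14, Beta.
Sigma vs Tau: Sigma is ranked higher on 2 ballots, Tau on 13. Tau wins 13–2.
Sigma vs Epsilon: 0 to 15, Epsilon.
Sigma vs Lambda: Sigma preferred on 0 ballots; Lambda wins 15–0.
Sigma vs Theta: 2 to 13, Theta.
Beta vs Tau: 4 to 11, Tau.
Beta vs Epsilon: Beta is ranked higher on 2 ballots, Epsilon on 13. Epsilon wins 13–2.
Beta vs Lambda: 5+5 = 10 for Beta, 5 for Lambda — Beta by 10–5.
Beta vs Theta: Beta preferred on 2+2 = 4 ballots; Theta wins 11–4.
Tau vs Epsilon: Tau preferred on 5+1 = 6 ballots; Epsilon wins 9–6.
Tau vs Lambda: Tau preferred on 5+5+1 = 11 ballots; Tau wins 11–4.
Tau vs Theta: Tau preferred on 2+5 = 7 ballots; Theta wins 8–7.
Epsilon vs Lambda: Epsilon is ranked higher on 2+5+5+1 = 13 ballots, Lambda on 2. Epsilon wins 13–2.
Epsilon vs Theta: Epsilon preferred on 2+2+5 = 9 ballots; Epsilon wins 9–6.
Lambda vs Theta: 4 to 11, Theta.
Epsilon defeats every rival head-to-head and is the Condorcet winner.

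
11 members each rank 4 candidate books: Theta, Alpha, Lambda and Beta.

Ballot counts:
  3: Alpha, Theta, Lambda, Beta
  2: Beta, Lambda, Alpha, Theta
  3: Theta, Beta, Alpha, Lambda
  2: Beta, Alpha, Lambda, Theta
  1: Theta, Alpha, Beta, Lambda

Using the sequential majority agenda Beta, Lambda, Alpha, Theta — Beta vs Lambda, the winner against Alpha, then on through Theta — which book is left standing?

Theta

Round 1: Beta vs Lambda — 8–3, Beta advances.
Round 2: Beta vs Alpha — 7–4, Beta advances.
Round 3: Beta vs Theta — 4–7, Theta advances.
Theta survives the agenda.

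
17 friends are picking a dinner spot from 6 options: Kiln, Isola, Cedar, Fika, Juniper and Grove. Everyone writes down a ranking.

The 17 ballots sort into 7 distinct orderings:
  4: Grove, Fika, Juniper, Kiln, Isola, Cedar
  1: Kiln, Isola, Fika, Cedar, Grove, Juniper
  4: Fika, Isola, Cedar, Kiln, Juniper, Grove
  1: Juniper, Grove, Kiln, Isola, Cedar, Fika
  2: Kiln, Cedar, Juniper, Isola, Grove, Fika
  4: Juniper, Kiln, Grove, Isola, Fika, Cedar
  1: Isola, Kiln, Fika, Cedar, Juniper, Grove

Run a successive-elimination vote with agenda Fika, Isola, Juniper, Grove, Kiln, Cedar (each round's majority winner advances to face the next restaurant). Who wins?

Round 1: Fika vs Isola — 8–9, Isola advances.
Round 2: Isola vs Juniper — 6–11, Juniper advances.
Round 3: Juniper vs Grove — 12–5, Juniper advances.
Round 4: Juniper vs Kiln — 9–8, Juniper advances.
Round 5: Juniper vs Cedar — 9–8, Juniper advances.
Juniper survives the agenda.

Juniper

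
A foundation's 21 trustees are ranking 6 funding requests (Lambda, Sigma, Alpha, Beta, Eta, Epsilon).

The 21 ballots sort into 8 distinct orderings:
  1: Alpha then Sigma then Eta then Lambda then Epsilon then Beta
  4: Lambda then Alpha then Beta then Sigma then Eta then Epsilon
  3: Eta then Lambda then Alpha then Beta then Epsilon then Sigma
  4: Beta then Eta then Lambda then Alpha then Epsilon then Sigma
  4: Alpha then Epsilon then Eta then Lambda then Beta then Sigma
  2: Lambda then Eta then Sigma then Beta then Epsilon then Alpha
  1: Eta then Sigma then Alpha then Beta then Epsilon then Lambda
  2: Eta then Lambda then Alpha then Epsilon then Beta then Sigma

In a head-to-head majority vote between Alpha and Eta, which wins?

Ballots ranking Alpha above Eta: 1 + 4 + 4 = 9.
Ballots ranking Eta above Alpha: 21 − 9 = 12.
Eta wins the head-to-head 12–9.

Eta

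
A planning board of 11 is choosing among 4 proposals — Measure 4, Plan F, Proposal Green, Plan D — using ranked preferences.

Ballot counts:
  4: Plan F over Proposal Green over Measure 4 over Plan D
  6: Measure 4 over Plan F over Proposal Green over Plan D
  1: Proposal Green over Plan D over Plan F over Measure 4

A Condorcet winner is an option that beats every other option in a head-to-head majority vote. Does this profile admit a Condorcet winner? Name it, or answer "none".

Measure 4

Check each pair by majority over 11 ballots:
Measure 4–Plan F: Measure 4 6–5.
Measure 4 vs Proposal Green: Measure 4 is ranked higher on 6 ballots, Proposal Green on 5. Measure 4 wins 6–5.
Measure 4–Plan D: Measure 4 10–1.
Plan F vs Proposal Green: 4+6 = 10 for Plan F, 1 for Proposal Green — Plan F by 10–1.
Plan F–Plan D: Plan F 10–1.
Proposal Green vs Plan D: 4+6+1 = 11 for Proposal Green, 0 for Plan D — Proposal Green by 11–0.
Measure 4 defeats every rival head-to-head and is the Condorcet winner.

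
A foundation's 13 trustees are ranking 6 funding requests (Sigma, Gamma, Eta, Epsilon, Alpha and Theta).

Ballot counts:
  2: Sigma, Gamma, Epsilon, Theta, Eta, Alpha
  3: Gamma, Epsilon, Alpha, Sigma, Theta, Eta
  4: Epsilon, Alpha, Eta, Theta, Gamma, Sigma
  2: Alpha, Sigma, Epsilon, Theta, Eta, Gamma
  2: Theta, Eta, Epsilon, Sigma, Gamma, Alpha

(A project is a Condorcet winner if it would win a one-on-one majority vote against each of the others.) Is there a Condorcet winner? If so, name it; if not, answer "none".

Epsilon

Head-to-head results (13 reviewers):
Sigma vs Gamma: Gamma, 7–6.
Sigma vs Eta: Sigma wins 7–6.
Sigma–Epsilon: Epsilon 9–4.
Sigma vs Alpha: Alpha, 9–4.
Sigma–Theta: Sigma 7–6.
Gamma vs Eta: Eta, 8–5.
Gamma–Epsilon: Epsilon 8–5.
Gamma vs Alpha: Gamma wins 7–6.
Gamma–Theta: Theta 8–5.
Eta vs Epsilon: Epsilon wins 11–2.
Eta vs Alpha: Alpha wins 9–4.
Eta–Theta: Theta 9–4.
Epsilon vs Alpha: Epsilon wins 11–2.
Epsilon vs Theta: Epsilon wins 11–2.
Alpha vs Theta: Alpha, 9–4.
Epsilon beats each of Sigma, Gamma, Eta, Alpha, Theta — Epsilon is the Condorcet winner.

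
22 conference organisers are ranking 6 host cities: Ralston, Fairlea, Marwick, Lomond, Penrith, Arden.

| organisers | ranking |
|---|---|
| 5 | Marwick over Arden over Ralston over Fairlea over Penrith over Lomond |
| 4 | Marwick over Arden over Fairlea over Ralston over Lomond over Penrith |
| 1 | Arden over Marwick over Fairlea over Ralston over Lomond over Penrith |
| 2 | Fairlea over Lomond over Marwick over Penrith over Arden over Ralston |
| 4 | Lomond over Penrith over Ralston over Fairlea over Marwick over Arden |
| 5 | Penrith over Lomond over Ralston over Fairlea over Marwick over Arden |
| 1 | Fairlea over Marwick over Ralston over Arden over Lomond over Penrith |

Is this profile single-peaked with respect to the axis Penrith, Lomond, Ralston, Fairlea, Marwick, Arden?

Axis positions: Penrith=1, Lomond=2, Ralston=3, Fairlea=4, Marwick=5, Arden=6.
Type 1: ranking walks positions 5-6-3-4-1-2; Ralston is ranked above Fairlea even though Fairlea lies between Ralston and the peak Marwick on the axis — preferences dip and rise again. Not single-peaked.
Type 2 (peak Marwick at position 5): ranking walks positions 5-6-4-3-2-1, expanding outward from the peak — single-peaked.
Type 3 (peak Arden at position 6): ranking walks positions 6-5-4-3-2-1, expanding outward from the peak — single-peaked.
Type 4: ranking walks positions 4-2-5-1-6-3; Lomond is ranked above Ralston even though Ralston lies between Lomond and the peak Fairlea on the axis — preferences dip and rise again. Not single-peaked.
Type 5 (peak Lomond at position 2): ranking walks positions 2-1-3-4-5-6, expanding outward from the peak — single-peaked.
Type 6 (peak Penrith at position 1): ranking walks positions 1-2-3-4-5-6, expanding outward from the peak — single-peaked.
Type 7 (peak Fairlea at position 4): ranking walks positions 4-5-3-6-2-1, expanding outward from the peak — single-peaked.
Type 1 violates single-peakedness, so the profile is not single-peaked on this axis.

no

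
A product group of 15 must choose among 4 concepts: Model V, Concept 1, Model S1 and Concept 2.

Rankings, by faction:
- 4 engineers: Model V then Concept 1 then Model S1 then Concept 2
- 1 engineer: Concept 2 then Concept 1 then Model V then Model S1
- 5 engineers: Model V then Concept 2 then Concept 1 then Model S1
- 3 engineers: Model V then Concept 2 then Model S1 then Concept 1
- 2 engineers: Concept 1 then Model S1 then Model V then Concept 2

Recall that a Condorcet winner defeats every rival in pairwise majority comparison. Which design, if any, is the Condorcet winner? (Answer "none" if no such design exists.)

Model V

Pairwise majorities:
Model V vs Concept 1: Model V is ranked higher on 4+5+3 = 12 ballots, Concept 1 on 3. Model V wins 12–3.
Model V vs Model S1: 4+1+5+3 = 13 for Model V, 2 for Model S1 — Model V by 13–2.
Model V vs Concept 2: 14 to 1, Model V.
Concept 1 vs Model S1: Concept 1 is ranked higher on 4+1+5+2 = 12 ballots, Model S1 on 3. Concept 1 wins 12–3.
Concept 1 vs Concept 2: 6 to 9, Concept 2.
Model S1 vs Concept 2: 4+2 = 6 for Model S1, 9 for Concept 2 — Concept 2 by 9–6.
Only Model V has no losses; Model V is the Condorcet winner.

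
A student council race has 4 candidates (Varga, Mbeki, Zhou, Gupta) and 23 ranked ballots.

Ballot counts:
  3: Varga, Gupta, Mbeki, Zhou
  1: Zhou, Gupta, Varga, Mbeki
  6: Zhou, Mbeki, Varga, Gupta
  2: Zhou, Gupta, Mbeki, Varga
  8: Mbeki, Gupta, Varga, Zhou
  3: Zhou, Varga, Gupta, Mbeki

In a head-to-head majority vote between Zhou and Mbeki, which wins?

Zhou

Ballots ranking Zhou above Mbeki: 1 + 6 + 2 + 3 = 12.
Ballots ranking Mbeki above Zhou: 23 − 12 = 11.
Zhou wins the head-to-head 12–11.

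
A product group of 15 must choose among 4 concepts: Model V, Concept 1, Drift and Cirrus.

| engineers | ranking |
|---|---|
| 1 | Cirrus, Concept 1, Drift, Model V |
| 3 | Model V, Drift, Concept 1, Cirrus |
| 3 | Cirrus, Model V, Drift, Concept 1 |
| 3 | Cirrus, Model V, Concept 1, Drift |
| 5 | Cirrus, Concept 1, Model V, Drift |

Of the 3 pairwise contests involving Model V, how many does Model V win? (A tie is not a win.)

Model V against each rival (15 engineers):
Model V vs Concept 1: 9 to 6, Model V.
Model V vs Drift: Model V preferred on 3+3+3+5 = 14 ballots; Model V wins 14–1.
Model V vs Cirrus: Cirrus wins 12–3.
Model V beats Concept 1, Drift; loses to Cirrus — 2 pairwise wins.

2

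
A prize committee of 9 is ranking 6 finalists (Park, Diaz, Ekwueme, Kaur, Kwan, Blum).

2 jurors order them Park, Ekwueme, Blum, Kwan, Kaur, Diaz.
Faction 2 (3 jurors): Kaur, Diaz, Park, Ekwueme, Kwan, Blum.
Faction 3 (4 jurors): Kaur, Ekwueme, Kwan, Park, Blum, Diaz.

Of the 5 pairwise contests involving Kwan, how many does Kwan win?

Kwan against each rival (9 jurors):
Kwan vs Park: Park, 5–4.
Kwan–Diaz: Kwan 6–3.
Kwan vs Ekwueme: 0 for Kwan, 9 for Ekwueme — Ekwueme by 9–0.
Kwan vs Kaur: Kwan preferred on 2 ballots; Kaur wins 7–2.
Kwan vs Blum: 3+4 = 7 for Kwan, 2 for Blum — Kwan by 7–2.
Kwan beats Diaz, Blum; loses to Park, Ekwueme, Kaur — 2 pairwise wins.

2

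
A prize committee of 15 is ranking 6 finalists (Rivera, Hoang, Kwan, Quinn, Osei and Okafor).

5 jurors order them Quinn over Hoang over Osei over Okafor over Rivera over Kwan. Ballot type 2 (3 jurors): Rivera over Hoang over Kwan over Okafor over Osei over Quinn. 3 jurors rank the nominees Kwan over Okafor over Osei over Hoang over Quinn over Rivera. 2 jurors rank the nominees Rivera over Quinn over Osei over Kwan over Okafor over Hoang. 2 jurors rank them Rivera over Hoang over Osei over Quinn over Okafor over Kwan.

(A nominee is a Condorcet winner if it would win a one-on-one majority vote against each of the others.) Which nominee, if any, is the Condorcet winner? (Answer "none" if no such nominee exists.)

Hoang

Pairwise majorities:
Rivera–Hoang: Hoang 8–7.
Rivera vs Kwan: Rivera, 12–3.
Rivera–Quinn: Quinn 8–7.
Rivera vs Osei: Osei wins 8–7.
Rivera vs Okafor: Okafor wins 8–7.
Hoang–Kwan: Hoang 10–5.
Hoang vs Quinn: Hoang wins 8–7.
Hoang–Osei: Hoang 10–5.
Hoang–Okafor: Hoang 10–5.
Kwan vs Quinn: Quinn, 9–6.
Kwan vs Osei: Osei, 9–6.
Kwan vs Okafor: Kwan wins 8–7.
Quinn–Osei: Osei 8–7.
Quinn–Okafor: Quinn 9–6.
Osei–Okafor: Osei 9–6.
Hoang beats each of Rivera, Kwan, Quinn, Osei, Okafor — Hoang is the Condorcet winner.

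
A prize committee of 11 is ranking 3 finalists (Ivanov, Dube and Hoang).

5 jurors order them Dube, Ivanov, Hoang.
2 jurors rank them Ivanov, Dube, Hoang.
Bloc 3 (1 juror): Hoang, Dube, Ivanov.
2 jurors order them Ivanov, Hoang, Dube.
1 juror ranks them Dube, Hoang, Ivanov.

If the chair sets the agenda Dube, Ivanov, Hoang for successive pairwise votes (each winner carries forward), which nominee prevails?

Dube

Round 1: Dube vs Ivanov — 7–4, Dube advances.
Round 2: Dube vs Hoang — 8–3, Dube advances.
The agenda winner is Dube.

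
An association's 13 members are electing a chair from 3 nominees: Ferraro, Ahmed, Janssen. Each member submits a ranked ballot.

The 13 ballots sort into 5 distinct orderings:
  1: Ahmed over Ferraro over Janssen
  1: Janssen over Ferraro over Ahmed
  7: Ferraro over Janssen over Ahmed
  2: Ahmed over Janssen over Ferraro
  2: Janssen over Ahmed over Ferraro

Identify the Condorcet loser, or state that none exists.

Ahmed

Pairwise majorities:
Ferraro vs Ahmed: Ferraro is ranked higher on 1+7 = 8 ballots, Ahmed on 5. Ferraro wins 8–5.
Ferraro vs Janssen: Ferraro preferred on 1+7 = 8 ballots; Ferraro wins 8–5.
Ahmed vs Janssen: 1+2 = 3 for Ahmed, 10 for Janssen — Janssen by 10–3.
Only Ahmed has no wins; Ahmed is the Condorcet loser.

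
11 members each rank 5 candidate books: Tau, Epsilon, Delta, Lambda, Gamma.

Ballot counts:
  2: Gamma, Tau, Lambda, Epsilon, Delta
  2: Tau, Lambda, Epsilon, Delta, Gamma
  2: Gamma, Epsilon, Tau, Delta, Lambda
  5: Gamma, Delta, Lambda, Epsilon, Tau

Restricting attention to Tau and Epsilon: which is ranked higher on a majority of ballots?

Epsilon

Ballots ranking Tau above Epsilon: 2 + 2 = 4.
Ballots ranking Epsilon above Tau: 11 − 4 = 7.
Epsilon wins the head-to-head 7–4.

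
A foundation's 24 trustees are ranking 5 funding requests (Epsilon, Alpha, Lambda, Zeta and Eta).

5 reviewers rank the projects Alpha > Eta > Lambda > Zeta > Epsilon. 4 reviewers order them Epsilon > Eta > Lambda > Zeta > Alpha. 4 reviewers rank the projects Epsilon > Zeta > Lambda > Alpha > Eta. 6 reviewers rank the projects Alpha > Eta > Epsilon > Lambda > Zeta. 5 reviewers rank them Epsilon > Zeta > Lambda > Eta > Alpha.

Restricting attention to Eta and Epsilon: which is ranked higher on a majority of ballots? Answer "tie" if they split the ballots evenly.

Ballots ranking Eta above Epsilon: 5 + 6 = 11.
Ballots ranking Epsilon above Eta: 24 − 11 = 13.
Epsilon wins the head-to-head 13–11.

Epsilon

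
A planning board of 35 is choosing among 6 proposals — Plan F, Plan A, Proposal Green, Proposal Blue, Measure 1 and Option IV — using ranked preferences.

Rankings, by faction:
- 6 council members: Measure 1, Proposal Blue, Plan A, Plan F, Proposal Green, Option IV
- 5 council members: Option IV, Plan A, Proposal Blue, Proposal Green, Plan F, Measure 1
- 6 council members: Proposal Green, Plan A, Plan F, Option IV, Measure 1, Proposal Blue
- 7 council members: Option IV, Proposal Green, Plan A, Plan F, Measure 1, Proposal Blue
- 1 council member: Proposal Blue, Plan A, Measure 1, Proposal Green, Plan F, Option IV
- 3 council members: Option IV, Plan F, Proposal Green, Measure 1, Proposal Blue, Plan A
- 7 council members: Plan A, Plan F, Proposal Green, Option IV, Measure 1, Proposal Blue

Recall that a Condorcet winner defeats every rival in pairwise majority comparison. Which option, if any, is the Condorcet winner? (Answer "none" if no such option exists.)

Check each pair by majority over 35 ballots:
Plan F vs Plan A: Plan A wins 32–3.
Plan F vs Proposal Green: Proposal Green, 19–16.
Plan F–Proposal Blue: Plan F 23–12.
Plan F–Measure 1: Plan F 28–7.
Plan F vs Option IV: Plan F, 20–15.
Plan A–Proposal Green: Plan A 19–16.
Plan A vs Proposal Blue: Plan A wins 25–10.
Plan A vs Measure 1: Plan A, 26–9.
Plan A vs Option IV: Plan A, 20–15.
Proposal Green–Proposal Blue: Proposal Green 23–12.
Proposal Green vs Measure 1: Proposal Green wins 28–7.
Proposal Green–Option IV: Proposal Green 20–15.
Proposal Blue–Measure 1: Measure 1 29–6.
Proposal Blue vs Option IV: Option IV wins 28–7.
Measure 1–Option IV: Option IV 28–7.
Plan A defeats every rival head-to-head and is the Condorcet winner.

Plan A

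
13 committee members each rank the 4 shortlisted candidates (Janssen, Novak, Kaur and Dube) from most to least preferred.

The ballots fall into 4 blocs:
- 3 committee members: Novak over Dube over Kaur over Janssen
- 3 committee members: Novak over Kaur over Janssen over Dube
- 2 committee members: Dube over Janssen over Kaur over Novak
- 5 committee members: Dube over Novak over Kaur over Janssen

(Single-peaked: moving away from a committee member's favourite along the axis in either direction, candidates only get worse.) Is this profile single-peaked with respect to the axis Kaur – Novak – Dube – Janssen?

Axis positions: Kaur=1, Novak=2, Dube=3, Janssen=4.
Bloc 1 (peak Novak at position 2): ranking walks positions 2-3-1-4, expanding outward from the peak — single-peaked.
Bloc 2: ranking walks positions 2-1-4-3; Janssen is ranked above Dube even though Dube lies between Janssen and the peak Novak on the axis — preferences dip and rise again. Not single-peaked.
Bloc 3: ranking walks positions 3-4-1-2; Kaur is ranked above Novak even though Novak lies between Kaur and the peak Dube on the axis — preferences dip and rise again. Not single-peaked.
Bloc 4 (peak Dube at position 3): ranking walks positions 3-2-1-4, expanding outward from the peak — single-peaked.
Bloc 2 violates single-peakedness, so the profile is not single-peaked on this axis.

no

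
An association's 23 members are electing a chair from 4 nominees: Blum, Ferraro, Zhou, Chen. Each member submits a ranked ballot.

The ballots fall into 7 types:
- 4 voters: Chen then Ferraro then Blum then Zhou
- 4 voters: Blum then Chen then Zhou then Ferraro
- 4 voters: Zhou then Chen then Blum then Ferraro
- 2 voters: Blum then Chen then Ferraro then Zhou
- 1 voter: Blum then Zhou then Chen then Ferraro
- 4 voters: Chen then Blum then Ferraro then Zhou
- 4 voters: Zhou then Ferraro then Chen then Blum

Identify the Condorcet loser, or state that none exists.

Ferraro

Head-to-head results (23 voters):
Blum vs Ferraro: 4+4+2+1+4 = 15 for Blum, 8 for Ferraro — Blum by 15–8.
Blum vs Zhou: Blum, 15–8.
Blum vs Chen: Blum preferred on 4+2+1 = 7 ballots; Chen wins 16–7.
Ferraro vs Zhou: Ferraro is ranked higher on 4+2+4 = 10 ballots, Zhou on 13. Zhou wins 13–10.
Ferraro–Chen: Chen 19–4.
Zhou vs Chen: Zhou is ranked higher on 4+1+4 = 9 ballots, Chen on 14. Chen wins 14–9.
Only Ferraro has no wins; Ferraro is the Condorcet loser.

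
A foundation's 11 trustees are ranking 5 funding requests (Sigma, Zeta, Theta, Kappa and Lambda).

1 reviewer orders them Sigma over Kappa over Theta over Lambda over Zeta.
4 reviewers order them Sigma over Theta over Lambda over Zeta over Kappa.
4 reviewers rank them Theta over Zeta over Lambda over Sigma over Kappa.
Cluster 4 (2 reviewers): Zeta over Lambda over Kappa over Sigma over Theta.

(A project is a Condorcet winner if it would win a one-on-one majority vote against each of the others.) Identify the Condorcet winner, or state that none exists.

Head-to-head results (11 reviewers):
Sigma vs Zeta: Sigma is ranked higher on 1+4 = 5 ballots, Zeta on 6. Zeta wins 6–5.
Sigma vs Theta: 7 to 4, Sigma.
Sigma vs Kappa: Sigma preferred on 1+4+4 = 9 ballots; Sigma wins 9–2.
Sigma vs Lambda: Sigma is ranked higher on 1+4 = 5 ballots, Lambda on 6. Lambda wins 6–5.
Zeta vs Theta: Zeta is ranked higher on 2 ballots, Theta on 9. Theta wins 9–2.
Zeta vs Kappa: 4+4+2 = 10 for Zeta, 1 for Kappa — Zeta by 10–1.
Zeta vs Lambda: 6 to 5, Zeta.
Theta vs Kappa: 4+4 = 8 for Theta, 3 for Kappa — Theta by 8–3.
Theta vs Lambda: Theta is ranked higher on 1+4+4 = 9 ballots, Lambda on 2. Theta wins 9–2.
Kappa vs Lambda: Kappa is ranked higher on 1 ballot, Lambda on 10. Lambda wins 10–1.
Every project loses at least once (Sigma loses to Zeta; Zeta loses to Theta; Theta loses to Sigma; Kappa loses to Sigma; Lambda loses to Zeta). The majority relation contains the cycle Sigma beats Theta beats Zeta beats Sigma, so there is no Condorcet winner.

none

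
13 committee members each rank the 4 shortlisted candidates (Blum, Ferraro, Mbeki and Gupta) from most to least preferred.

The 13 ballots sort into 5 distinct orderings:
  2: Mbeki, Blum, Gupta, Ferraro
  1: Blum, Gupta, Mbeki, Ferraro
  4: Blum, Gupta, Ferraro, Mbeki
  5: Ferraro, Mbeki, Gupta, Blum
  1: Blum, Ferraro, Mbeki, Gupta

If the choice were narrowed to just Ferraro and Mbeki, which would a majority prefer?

Ferraro

Ballots ranking Ferraro above Mbeki: 4 + 5 + 1 = 10.
Ballots ranking Mbeki above Ferraro: 13 − 10 = 3.
Ferraro wins the head-to-head 10–3.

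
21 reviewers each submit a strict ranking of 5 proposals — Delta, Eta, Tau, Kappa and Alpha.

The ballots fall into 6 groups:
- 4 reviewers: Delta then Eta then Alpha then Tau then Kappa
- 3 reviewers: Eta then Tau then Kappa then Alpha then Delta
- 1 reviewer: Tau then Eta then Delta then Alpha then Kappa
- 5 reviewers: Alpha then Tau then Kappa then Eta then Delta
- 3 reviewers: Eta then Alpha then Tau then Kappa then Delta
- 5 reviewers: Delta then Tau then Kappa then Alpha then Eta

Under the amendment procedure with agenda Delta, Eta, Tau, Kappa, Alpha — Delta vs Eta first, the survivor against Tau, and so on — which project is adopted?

Alpha

Round 1: Delta vs Eta — 9–12, Eta advances.
Round 2: Eta vs Tau — 10–11, Tau advances.
Round 3: Tau vs Kappa — 21–0, Tau advances.
Round 4: Tau vs Alpha — 9–12, Alpha advances.
Alpha survives the agenda.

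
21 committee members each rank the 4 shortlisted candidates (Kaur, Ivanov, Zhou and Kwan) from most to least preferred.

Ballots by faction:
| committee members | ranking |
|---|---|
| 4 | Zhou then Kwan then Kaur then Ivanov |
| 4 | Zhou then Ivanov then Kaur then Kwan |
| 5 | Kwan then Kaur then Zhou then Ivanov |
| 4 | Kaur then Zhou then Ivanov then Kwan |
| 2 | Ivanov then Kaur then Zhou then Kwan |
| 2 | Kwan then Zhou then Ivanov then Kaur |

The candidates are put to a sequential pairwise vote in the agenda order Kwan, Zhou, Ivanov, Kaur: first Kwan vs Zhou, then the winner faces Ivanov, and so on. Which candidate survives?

Kaur

Round 1: Kwan vs Zhou — 7–14, Zhou advances.
Round 2: Zhou vs Ivanov — 19–2, Zhou advances.
Round 3: Zhou vs Kaur — 10–11, Kaur advances.
Kaur survives the agenda.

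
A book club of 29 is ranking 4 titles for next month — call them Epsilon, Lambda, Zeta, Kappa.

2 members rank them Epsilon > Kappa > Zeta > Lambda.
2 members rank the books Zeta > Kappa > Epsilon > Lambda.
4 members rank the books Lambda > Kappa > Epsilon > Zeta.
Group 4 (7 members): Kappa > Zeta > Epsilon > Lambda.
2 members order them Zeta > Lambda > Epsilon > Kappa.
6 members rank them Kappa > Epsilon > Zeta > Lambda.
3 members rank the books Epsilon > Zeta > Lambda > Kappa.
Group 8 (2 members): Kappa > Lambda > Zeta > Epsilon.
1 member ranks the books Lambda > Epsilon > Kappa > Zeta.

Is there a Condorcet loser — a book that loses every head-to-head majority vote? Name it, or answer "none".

Lambda

Head-to-head results (29 members):
Epsilon–Lambda: Epsilon 20–9.
Epsilon vs Zeta: Epsilon is ranked higher on 2+4+6+3+1 = 16 ballots, Zeta on 13. Epsilon wins 16–13.
Epsilon vs Kappa: Kappa, 21–8.
Lambda vs Zeta: Zeta, 22–7.
Lambda–Kappa: Kappa 19–10.
Zeta vs Kappa: Zeta preferred on 2+2+3 = 7 ballots; Kappa wins 22–7.
Only Lambda has no wins; Lambda is the Condorcet loser.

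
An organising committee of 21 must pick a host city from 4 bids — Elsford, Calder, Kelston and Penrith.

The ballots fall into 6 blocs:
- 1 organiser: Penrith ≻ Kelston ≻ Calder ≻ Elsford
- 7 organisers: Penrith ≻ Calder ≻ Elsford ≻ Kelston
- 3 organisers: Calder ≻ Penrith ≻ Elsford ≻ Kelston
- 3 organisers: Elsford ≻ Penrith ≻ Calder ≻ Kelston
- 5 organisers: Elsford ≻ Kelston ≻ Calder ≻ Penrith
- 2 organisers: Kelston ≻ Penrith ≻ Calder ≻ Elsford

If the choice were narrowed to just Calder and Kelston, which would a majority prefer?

Ballots ranking Calder above Kelston: 7 + 3 + 3 = 13.
Ballots ranking Kelston above Calder: 21 − 13 = 8.
Calder wins the head-to-head 13–8.

Calder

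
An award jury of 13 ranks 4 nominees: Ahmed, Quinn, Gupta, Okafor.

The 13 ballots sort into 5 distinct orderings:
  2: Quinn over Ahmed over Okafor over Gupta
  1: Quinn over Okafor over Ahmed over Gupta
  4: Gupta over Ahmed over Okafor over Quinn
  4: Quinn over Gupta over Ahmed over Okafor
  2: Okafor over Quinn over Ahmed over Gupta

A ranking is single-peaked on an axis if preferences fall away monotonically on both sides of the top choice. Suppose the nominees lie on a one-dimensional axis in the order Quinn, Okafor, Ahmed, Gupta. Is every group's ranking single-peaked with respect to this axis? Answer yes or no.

no

Axis positions: Quinn=1, Okafor=2, Ahmed=3, Gupta=4.
Group 1: ranking walks positions 1-3-2-4; Ahmed is ranked above Okafor even though Okafor lies between Ahmed and the peak Quinn on the axis — preferences dip and rise again. Not single-peaked.
Group 2 (peak Quinn at position 1): ranking walks positions 1-2-3-4, expanding outward from the peak — single-peaked.
Group 3 (peak Gupta at position 4): ranking walks positions 4-3-2-1, expanding outward from the peak — single-peaked.
Group 4: ranking walks positions 1-4-3-2; Gupta is ranked above Okafor even though Okafor lies between Gupta and the peak Quinn on the axis — preferences dip and rise again. Not single-peaked.
Group 5 (peak Okafor at position 2): ranking walks positions 2-1-3-4, expanding outward from the peak — single-peaked.
Group 1 violates single-peakedness, so the profile is not single-peaked on this axis.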